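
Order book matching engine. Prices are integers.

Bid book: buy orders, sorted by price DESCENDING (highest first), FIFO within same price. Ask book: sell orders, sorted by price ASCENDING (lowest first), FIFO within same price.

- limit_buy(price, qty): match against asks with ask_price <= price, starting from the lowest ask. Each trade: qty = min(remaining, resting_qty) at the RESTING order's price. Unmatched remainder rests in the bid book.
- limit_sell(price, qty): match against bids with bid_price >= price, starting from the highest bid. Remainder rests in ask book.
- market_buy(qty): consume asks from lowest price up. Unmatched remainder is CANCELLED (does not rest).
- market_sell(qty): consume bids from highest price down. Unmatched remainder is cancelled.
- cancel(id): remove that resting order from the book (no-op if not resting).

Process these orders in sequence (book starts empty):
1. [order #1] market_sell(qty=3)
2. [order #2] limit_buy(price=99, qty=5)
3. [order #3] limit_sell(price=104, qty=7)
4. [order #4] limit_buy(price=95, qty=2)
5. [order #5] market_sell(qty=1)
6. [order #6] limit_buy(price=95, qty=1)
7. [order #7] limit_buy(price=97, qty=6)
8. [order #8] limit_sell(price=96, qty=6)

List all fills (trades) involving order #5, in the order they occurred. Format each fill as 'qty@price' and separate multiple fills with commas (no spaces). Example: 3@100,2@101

After op 1 [order #1] market_sell(qty=3): fills=none; bids=[-] asks=[-]
After op 2 [order #2] limit_buy(price=99, qty=5): fills=none; bids=[#2:5@99] asks=[-]
After op 3 [order #3] limit_sell(price=104, qty=7): fills=none; bids=[#2:5@99] asks=[#3:7@104]
After op 4 [order #4] limit_buy(price=95, qty=2): fills=none; bids=[#2:5@99 #4:2@95] asks=[#3:7@104]
After op 5 [order #5] market_sell(qty=1): fills=#2x#5:1@99; bids=[#2:4@99 #4:2@95] asks=[#3:7@104]
After op 6 [order #6] limit_buy(price=95, qty=1): fills=none; bids=[#2:4@99 #4:2@95 #6:1@95] asks=[#3:7@104]
After op 7 [order #7] limit_buy(price=97, qty=6): fills=none; bids=[#2:4@99 #7:6@97 #4:2@95 #6:1@95] asks=[#3:7@104]
After op 8 [order #8] limit_sell(price=96, qty=6): fills=#2x#8:4@99 #7x#8:2@97; bids=[#7:4@97 #4:2@95 #6:1@95] asks=[#3:7@104]

Answer: 1@99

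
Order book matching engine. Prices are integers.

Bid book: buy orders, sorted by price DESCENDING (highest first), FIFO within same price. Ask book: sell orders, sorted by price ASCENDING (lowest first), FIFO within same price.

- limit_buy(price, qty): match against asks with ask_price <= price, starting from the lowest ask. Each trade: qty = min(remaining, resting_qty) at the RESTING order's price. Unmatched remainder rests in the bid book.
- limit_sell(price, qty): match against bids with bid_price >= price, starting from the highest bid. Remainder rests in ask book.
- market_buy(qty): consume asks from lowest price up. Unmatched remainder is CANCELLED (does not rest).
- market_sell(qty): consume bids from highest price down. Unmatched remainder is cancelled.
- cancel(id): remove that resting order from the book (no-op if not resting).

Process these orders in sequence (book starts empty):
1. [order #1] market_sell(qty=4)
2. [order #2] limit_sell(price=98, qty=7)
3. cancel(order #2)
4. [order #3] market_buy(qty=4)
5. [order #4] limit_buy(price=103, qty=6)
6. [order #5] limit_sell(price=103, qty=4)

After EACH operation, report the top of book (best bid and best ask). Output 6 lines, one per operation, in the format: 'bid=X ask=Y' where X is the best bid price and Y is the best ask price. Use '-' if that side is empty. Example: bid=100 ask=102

After op 1 [order #1] market_sell(qty=4): fills=none; bids=[-] asks=[-]
After op 2 [order #2] limit_sell(price=98, qty=7): fills=none; bids=[-] asks=[#2:7@98]
After op 3 cancel(order #2): fills=none; bids=[-] asks=[-]
After op 4 [order #3] market_buy(qty=4): fills=none; bids=[-] asks=[-]
After op 5 [order #4] limit_buy(price=103, qty=6): fills=none; bids=[#4:6@103] asks=[-]
After op 6 [order #5] limit_sell(price=103, qty=4): fills=#4x#5:4@103; bids=[#4:2@103] asks=[-]

Answer: bid=- ask=-
bid=- ask=98
bid=- ask=-
bid=- ask=-
bid=103 ask=-
bid=103 ask=-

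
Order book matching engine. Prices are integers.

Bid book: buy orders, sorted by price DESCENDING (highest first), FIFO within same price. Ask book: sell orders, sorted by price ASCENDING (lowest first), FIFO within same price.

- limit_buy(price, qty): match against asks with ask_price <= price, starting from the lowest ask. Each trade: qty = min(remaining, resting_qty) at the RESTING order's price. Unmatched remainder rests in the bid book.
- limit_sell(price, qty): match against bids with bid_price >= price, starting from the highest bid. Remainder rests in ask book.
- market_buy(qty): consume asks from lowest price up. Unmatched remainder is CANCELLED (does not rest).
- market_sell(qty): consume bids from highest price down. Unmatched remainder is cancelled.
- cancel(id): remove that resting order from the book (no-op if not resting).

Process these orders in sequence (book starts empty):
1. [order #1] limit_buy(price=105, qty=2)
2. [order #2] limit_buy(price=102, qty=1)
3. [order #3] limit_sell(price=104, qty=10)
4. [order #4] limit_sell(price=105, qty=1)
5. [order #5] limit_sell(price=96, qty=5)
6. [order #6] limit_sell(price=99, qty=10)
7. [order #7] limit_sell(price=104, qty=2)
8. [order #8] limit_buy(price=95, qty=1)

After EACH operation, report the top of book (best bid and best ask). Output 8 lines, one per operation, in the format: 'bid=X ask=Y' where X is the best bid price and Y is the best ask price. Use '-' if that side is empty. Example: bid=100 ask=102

After op 1 [order #1] limit_buy(price=105, qty=2): fills=none; bids=[#1:2@105] asks=[-]
After op 2 [order #2] limit_buy(price=102, qty=1): fills=none; bids=[#1:2@105 #2:1@102] asks=[-]
After op 3 [order #3] limit_sell(price=104, qty=10): fills=#1x#3:2@105; bids=[#2:1@102] asks=[#3:8@104]
After op 4 [order #4] limit_sell(price=105, qty=1): fills=none; bids=[#2:1@102] asks=[#3:8@104 #4:1@105]
After op 5 [order #5] limit_sell(price=96, qty=5): fills=#2x#5:1@102; bids=[-] asks=[#5:4@96 #3:8@104 #4:1@105]
After op 6 [order #6] limit_sell(price=99, qty=10): fills=none; bids=[-] asks=[#5:4@96 #6:10@99 #3:8@104 #4:1@105]
After op 7 [order #7] limit_sell(price=104, qty=2): fills=none; bids=[-] asks=[#5:4@96 #6:10@99 #3:8@104 #7:2@104 #4:1@105]
After op 8 [order #8] limit_buy(price=95, qty=1): fills=none; bids=[#8:1@95] asks=[#5:4@96 #6:10@99 #3:8@104 #7:2@104 #4:1@105]

Answer: bid=105 ask=-
bid=105 ask=-
bid=102 ask=104
bid=102 ask=104
bid=- ask=96
bid=- ask=96
bid=- ask=96
bid=95 ask=96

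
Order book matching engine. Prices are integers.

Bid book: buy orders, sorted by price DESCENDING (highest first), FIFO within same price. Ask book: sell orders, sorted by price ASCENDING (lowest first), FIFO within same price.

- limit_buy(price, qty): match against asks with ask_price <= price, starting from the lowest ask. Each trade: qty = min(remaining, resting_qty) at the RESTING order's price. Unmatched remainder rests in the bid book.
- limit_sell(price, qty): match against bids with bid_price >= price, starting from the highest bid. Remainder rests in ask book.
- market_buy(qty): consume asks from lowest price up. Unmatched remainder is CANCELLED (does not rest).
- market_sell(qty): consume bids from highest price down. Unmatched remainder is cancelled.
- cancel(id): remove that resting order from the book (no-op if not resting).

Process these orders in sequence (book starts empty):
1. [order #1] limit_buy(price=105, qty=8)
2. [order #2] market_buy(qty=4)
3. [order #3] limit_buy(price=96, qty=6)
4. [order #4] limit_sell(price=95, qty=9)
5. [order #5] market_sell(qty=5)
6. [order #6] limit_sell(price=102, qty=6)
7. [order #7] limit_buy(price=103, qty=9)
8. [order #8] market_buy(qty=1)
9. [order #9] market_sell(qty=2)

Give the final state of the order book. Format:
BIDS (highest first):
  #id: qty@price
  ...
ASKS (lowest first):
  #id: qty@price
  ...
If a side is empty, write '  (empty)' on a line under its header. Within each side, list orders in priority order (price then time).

Answer: BIDS (highest first):
  #7: 1@103
ASKS (lowest first):
  (empty)

Derivation:
After op 1 [order #1] limit_buy(price=105, qty=8): fills=none; bids=[#1:8@105] asks=[-]
After op 2 [order #2] market_buy(qty=4): fills=none; bids=[#1:8@105] asks=[-]
After op 3 [order #3] limit_buy(price=96, qty=6): fills=none; bids=[#1:8@105 #3:6@96] asks=[-]
After op 4 [order #4] limit_sell(price=95, qty=9): fills=#1x#4:8@105 #3x#4:1@96; bids=[#3:5@96] asks=[-]
After op 5 [order #5] market_sell(qty=5): fills=#3x#5:5@96; bids=[-] asks=[-]
After op 6 [order #6] limit_sell(price=102, qty=6): fills=none; bids=[-] asks=[#6:6@102]
After op 7 [order #7] limit_buy(price=103, qty=9): fills=#7x#6:6@102; bids=[#7:3@103] asks=[-]
After op 8 [order #8] market_buy(qty=1): fills=none; bids=[#7:3@103] asks=[-]
After op 9 [order #9] market_sell(qty=2): fills=#7x#9:2@103; bids=[#7:1@103] asks=[-]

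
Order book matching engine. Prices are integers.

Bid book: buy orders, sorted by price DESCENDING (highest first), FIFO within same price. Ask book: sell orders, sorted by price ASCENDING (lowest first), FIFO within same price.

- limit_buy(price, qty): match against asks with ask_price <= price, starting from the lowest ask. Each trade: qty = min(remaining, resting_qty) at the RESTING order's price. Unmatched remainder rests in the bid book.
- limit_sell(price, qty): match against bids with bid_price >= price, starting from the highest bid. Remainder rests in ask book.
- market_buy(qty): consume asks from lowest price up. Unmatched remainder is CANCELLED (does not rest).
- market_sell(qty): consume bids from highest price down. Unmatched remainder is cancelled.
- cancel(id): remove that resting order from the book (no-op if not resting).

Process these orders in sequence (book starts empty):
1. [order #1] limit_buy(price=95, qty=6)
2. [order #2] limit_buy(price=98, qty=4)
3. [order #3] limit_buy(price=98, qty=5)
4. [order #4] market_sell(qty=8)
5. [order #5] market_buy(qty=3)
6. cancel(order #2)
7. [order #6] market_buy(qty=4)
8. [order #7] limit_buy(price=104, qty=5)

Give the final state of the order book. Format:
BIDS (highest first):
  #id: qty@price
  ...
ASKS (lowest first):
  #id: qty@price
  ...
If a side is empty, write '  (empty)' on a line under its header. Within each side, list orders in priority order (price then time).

After op 1 [order #1] limit_buy(price=95, qty=6): fills=none; bids=[#1:6@95] asks=[-]
After op 2 [order #2] limit_buy(price=98, qty=4): fills=none; bids=[#2:4@98 #1:6@95] asks=[-]
After op 3 [order #3] limit_buy(price=98, qty=5): fills=none; bids=[#2:4@98 #3:5@98 #1:6@95] asks=[-]
After op 4 [order #4] market_sell(qty=8): fills=#2x#4:4@98 #3x#4:4@98; bids=[#3:1@98 #1:6@95] asks=[-]
After op 5 [order #5] market_buy(qty=3): fills=none; bids=[#3:1@98 #1:6@95] asks=[-]
After op 6 cancel(order #2): fills=none; bids=[#3:1@98 #1:6@95] asks=[-]
After op 7 [order #6] market_buy(qty=4): fills=none; bids=[#3:1@98 #1:6@95] asks=[-]
After op 8 [order #7] limit_buy(price=104, qty=5): fills=none; bids=[#7:5@104 #3:1@98 #1:6@95] asks=[-]

Answer: BIDS (highest first):
  #7: 5@104
  #3: 1@98
  #1: 6@95
ASKS (lowest first):
  (empty)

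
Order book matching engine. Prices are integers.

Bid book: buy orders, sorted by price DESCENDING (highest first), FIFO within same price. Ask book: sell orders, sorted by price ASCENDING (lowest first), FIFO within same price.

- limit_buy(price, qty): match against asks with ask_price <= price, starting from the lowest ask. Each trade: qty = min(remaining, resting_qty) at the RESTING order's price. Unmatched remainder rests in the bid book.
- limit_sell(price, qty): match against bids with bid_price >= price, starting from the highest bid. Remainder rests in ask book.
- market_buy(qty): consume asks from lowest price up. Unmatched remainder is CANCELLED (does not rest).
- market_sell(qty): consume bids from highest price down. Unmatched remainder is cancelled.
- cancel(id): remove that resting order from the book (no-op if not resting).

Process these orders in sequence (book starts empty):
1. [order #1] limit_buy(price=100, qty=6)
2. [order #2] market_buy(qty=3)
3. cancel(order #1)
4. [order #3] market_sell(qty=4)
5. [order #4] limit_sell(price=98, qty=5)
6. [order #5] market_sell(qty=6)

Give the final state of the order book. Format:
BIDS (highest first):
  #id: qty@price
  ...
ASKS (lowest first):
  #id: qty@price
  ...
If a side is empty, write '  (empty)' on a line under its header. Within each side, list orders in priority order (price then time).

Answer: BIDS (highest first):
  (empty)
ASKS (lowest first):
  #4: 5@98

Derivation:
After op 1 [order #1] limit_buy(price=100, qty=6): fills=none; bids=[#1:6@100] asks=[-]
After op 2 [order #2] market_buy(qty=3): fills=none; bids=[#1:6@100] asks=[-]
After op 3 cancel(order #1): fills=none; bids=[-] asks=[-]
After op 4 [order #3] market_sell(qty=4): fills=none; bids=[-] asks=[-]
After op 5 [order #4] limit_sell(price=98, qty=5): fills=none; bids=[-] asks=[#4:5@98]
After op 6 [order #5] market_sell(qty=6): fills=none; bids=[-] asks=[#4:5@98]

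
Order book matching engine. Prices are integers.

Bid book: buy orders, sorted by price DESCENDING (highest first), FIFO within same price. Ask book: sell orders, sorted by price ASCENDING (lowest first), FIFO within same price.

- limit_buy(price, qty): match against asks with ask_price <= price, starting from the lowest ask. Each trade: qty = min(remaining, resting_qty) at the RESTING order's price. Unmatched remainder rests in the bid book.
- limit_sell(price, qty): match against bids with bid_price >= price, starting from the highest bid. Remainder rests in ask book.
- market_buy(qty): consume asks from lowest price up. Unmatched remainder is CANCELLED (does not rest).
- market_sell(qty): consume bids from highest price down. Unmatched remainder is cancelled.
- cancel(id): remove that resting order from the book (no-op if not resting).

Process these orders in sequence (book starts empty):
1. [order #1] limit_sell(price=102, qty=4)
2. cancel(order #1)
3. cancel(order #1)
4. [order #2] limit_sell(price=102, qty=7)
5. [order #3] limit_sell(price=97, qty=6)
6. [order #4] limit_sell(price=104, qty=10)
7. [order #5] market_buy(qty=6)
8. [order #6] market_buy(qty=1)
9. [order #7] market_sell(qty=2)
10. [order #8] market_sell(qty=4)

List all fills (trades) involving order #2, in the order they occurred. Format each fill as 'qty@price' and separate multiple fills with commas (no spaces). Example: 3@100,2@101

Answer: 1@102

Derivation:
After op 1 [order #1] limit_sell(price=102, qty=4): fills=none; bids=[-] asks=[#1:4@102]
After op 2 cancel(order #1): fills=none; bids=[-] asks=[-]
After op 3 cancel(order #1): fills=none; bids=[-] asks=[-]
After op 4 [order #2] limit_sell(price=102, qty=7): fills=none; bids=[-] asks=[#2:7@102]
After op 5 [order #3] limit_sell(price=97, qty=6): fills=none; bids=[-] asks=[#3:6@97 #2:7@102]
After op 6 [order #4] limit_sell(price=104, qty=10): fills=none; bids=[-] asks=[#3:6@97 #2:7@102 #4:10@104]
After op 7 [order #5] market_buy(qty=6): fills=#5x#3:6@97; bids=[-] asks=[#2:7@102 #4:10@104]
After op 8 [order #6] market_buy(qty=1): fills=#6x#2:1@102; bids=[-] asks=[#2:6@102 #4:10@104]
After op 9 [order #7] market_sell(qty=2): fills=none; bids=[-] asks=[#2:6@102 #4:10@104]
After op 10 [order #8] market_sell(qty=4): fills=none; bids=[-] asks=[#2:6@102 #4:10@104]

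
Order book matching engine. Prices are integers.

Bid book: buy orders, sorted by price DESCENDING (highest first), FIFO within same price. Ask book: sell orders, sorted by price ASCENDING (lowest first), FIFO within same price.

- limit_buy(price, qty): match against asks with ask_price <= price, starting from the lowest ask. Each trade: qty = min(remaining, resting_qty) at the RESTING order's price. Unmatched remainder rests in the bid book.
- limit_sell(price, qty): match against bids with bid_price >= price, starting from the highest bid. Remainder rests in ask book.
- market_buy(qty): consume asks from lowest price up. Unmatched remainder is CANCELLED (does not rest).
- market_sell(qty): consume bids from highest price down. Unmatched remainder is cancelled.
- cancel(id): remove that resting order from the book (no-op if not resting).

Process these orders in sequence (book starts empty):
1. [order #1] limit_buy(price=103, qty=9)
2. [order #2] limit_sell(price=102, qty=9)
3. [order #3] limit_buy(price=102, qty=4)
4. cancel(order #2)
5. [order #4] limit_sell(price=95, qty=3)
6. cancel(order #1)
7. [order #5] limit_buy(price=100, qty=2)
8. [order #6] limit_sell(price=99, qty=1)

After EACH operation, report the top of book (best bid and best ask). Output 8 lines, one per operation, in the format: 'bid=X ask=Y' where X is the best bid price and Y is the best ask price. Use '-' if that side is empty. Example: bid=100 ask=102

After op 1 [order #1] limit_buy(price=103, qty=9): fills=none; bids=[#1:9@103] asks=[-]
After op 2 [order #2] limit_sell(price=102, qty=9): fills=#1x#2:9@103; bids=[-] asks=[-]
After op 3 [order #3] limit_buy(price=102, qty=4): fills=none; bids=[#3:4@102] asks=[-]
After op 4 cancel(order #2): fills=none; bids=[#3:4@102] asks=[-]
After op 5 [order #4] limit_sell(price=95, qty=3): fills=#3x#4:3@102; bids=[#3:1@102] asks=[-]
After op 6 cancel(order #1): fills=none; bids=[#3:1@102] asks=[-]
After op 7 [order #5] limit_buy(price=100, qty=2): fills=none; bids=[#3:1@102 #5:2@100] asks=[-]
After op 8 [order #6] limit_sell(price=99, qty=1): fills=#3x#6:1@102; bids=[#5:2@100] asks=[-]

Answer: bid=103 ask=-
bid=- ask=-
bid=102 ask=-
bid=102 ask=-
bid=102 ask=-
bid=102 ask=-
bid=102 ask=-
bid=100 ask=-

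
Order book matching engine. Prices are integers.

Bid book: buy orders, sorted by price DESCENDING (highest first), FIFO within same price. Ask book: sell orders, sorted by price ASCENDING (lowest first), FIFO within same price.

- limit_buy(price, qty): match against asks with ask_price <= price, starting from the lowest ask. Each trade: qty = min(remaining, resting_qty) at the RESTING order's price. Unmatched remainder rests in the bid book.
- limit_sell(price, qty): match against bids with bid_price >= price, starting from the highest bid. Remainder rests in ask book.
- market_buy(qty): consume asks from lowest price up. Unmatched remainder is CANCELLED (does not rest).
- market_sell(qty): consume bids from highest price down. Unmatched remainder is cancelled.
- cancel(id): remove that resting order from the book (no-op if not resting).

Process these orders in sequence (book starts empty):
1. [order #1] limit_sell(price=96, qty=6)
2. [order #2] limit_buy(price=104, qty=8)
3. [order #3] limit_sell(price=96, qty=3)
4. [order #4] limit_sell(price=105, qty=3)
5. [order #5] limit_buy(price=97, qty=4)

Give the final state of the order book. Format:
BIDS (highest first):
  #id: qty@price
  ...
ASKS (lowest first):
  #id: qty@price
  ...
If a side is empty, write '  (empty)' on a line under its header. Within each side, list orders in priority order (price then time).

Answer: BIDS (highest first):
  #5: 3@97
ASKS (lowest first):
  #4: 3@105

Derivation:
After op 1 [order #1] limit_sell(price=96, qty=6): fills=none; bids=[-] asks=[#1:6@96]
After op 2 [order #2] limit_buy(price=104, qty=8): fills=#2x#1:6@96; bids=[#2:2@104] asks=[-]
After op 3 [order #3] limit_sell(price=96, qty=3): fills=#2x#3:2@104; bids=[-] asks=[#3:1@96]
After op 4 [order #4] limit_sell(price=105, qty=3): fills=none; bids=[-] asks=[#3:1@96 #4:3@105]
After op 5 [order #5] limit_buy(price=97, qty=4): fills=#5x#3:1@96; bids=[#5:3@97] asks=[#4:3@105]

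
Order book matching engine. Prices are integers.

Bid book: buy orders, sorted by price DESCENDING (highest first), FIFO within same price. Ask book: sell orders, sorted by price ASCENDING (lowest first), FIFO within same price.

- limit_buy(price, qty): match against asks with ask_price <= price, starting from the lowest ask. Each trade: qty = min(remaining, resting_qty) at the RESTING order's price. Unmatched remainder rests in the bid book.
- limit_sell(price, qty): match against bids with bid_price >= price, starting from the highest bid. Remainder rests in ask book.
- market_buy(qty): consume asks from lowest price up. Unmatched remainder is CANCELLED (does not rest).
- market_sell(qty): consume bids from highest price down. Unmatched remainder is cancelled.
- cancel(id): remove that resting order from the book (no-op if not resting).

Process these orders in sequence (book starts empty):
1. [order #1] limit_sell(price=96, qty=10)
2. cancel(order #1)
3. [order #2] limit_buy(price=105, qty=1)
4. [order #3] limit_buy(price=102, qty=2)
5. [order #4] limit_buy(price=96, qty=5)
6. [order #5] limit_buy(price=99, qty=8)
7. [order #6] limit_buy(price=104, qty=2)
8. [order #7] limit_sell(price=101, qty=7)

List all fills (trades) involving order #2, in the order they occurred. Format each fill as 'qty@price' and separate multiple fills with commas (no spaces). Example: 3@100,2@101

Answer: 1@105

Derivation:
After op 1 [order #1] limit_sell(price=96, qty=10): fills=none; bids=[-] asks=[#1:10@96]
After op 2 cancel(order #1): fills=none; bids=[-] asks=[-]
After op 3 [order #2] limit_buy(price=105, qty=1): fills=none; bids=[#2:1@105] asks=[-]
After op 4 [order #3] limit_buy(price=102, qty=2): fills=none; bids=[#2:1@105 #3:2@102] asks=[-]
After op 5 [order #4] limit_buy(price=96, qty=5): fills=none; bids=[#2:1@105 #3:2@102 #4:5@96] asks=[-]
After op 6 [order #5] limit_buy(price=99, qty=8): fills=none; bids=[#2:1@105 #3:2@102 #5:8@99 #4:5@96] asks=[-]
After op 7 [order #6] limit_buy(price=104, qty=2): fills=none; bids=[#2:1@105 #6:2@104 #3:2@102 #5:8@99 #4:5@96] asks=[-]
After op 8 [order #7] limit_sell(price=101, qty=7): fills=#2x#7:1@105 #6x#7:2@104 #3x#7:2@102; bids=[#5:8@99 #4:5@96] asks=[#7:2@101]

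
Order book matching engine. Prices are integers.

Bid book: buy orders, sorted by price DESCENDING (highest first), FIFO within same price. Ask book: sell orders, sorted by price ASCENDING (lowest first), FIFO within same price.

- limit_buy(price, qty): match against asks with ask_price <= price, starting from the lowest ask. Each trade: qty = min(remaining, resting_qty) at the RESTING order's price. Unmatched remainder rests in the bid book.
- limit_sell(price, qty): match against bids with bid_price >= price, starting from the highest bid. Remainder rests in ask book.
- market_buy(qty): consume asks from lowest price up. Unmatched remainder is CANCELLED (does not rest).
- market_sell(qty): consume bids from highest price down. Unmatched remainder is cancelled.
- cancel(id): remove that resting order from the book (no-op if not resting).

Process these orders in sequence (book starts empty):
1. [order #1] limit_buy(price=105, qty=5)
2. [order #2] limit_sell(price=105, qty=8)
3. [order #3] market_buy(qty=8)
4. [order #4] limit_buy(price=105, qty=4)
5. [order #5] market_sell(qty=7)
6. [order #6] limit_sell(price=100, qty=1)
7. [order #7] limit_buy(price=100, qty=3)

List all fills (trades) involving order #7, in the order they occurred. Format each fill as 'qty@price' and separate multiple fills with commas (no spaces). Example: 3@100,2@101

After op 1 [order #1] limit_buy(price=105, qty=5): fills=none; bids=[#1:5@105] asks=[-]
After op 2 [order #2] limit_sell(price=105, qty=8): fills=#1x#2:5@105; bids=[-] asks=[#2:3@105]
After op 3 [order #3] market_buy(qty=8): fills=#3x#2:3@105; bids=[-] asks=[-]
After op 4 [order #4] limit_buy(price=105, qty=4): fills=none; bids=[#4:4@105] asks=[-]
After op 5 [order #5] market_sell(qty=7): fills=#4x#5:4@105; bids=[-] asks=[-]
After op 6 [order #6] limit_sell(price=100, qty=1): fills=none; bids=[-] asks=[#6:1@100]
After op 7 [order #7] limit_buy(price=100, qty=3): fills=#7x#6:1@100; bids=[#7:2@100] asks=[-]

Answer: 1@100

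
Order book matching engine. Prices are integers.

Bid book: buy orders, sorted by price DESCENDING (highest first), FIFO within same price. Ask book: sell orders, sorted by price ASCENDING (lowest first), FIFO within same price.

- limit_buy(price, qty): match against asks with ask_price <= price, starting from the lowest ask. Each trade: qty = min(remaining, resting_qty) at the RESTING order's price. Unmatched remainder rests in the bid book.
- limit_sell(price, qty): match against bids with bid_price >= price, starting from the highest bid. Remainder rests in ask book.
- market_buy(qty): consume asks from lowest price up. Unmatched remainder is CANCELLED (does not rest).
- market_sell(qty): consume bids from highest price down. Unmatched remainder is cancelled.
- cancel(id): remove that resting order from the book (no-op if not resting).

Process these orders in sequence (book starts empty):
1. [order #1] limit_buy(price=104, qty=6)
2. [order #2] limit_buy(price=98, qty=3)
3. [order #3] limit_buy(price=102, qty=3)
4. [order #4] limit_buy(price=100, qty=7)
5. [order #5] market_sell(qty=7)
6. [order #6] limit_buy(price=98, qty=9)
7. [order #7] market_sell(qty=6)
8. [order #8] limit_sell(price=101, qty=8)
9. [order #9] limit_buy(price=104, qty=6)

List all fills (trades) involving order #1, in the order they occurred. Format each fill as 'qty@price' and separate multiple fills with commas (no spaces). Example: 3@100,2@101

Answer: 6@104

Derivation:
After op 1 [order #1] limit_buy(price=104, qty=6): fills=none; bids=[#1:6@104] asks=[-]
After op 2 [order #2] limit_buy(price=98, qty=3): fills=none; bids=[#1:6@104 #2:3@98] asks=[-]
After op 3 [order #3] limit_buy(price=102, qty=3): fills=none; bids=[#1:6@104 #3:3@102 #2:3@98] asks=[-]
After op 4 [order #4] limit_buy(price=100, qty=7): fills=none; bids=[#1:6@104 #3:3@102 #4:7@100 #2:3@98] asks=[-]
After op 5 [order #5] market_sell(qty=7): fills=#1x#5:6@104 #3x#5:1@102; bids=[#3:2@102 #4:7@100 #2:3@98] asks=[-]
After op 6 [order #6] limit_buy(price=98, qty=9): fills=none; bids=[#3:2@102 #4:7@100 #2:3@98 #6:9@98] asks=[-]
After op 7 [order #7] market_sell(qty=6): fills=#3x#7:2@102 #4x#7:4@100; bids=[#4:3@100 #2:3@98 #6:9@98] asks=[-]
After op 8 [order #8] limit_sell(price=101, qty=8): fills=none; bids=[#4:3@100 #2:3@98 #6:9@98] asks=[#8:8@101]
After op 9 [order #9] limit_buy(price=104, qty=6): fills=#9x#8:6@101; bids=[#4:3@100 #2:3@98 #6:9@98] asks=[#8:2@101]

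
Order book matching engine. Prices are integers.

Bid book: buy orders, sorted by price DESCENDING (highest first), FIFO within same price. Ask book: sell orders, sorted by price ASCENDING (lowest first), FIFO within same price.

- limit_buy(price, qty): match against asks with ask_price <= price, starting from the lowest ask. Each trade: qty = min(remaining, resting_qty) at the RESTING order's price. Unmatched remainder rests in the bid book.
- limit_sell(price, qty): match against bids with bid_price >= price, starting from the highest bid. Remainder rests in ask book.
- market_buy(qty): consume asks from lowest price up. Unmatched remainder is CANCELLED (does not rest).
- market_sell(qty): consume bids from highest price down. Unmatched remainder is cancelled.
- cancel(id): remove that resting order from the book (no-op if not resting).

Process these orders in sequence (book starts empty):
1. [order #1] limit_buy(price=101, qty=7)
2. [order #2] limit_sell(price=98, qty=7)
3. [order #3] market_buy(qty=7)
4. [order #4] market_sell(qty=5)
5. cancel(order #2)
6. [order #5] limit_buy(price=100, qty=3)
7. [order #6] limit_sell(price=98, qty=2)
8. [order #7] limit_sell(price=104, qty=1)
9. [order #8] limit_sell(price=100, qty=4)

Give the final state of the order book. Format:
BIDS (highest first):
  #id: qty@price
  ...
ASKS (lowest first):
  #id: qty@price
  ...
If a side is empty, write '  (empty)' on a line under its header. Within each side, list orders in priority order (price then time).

Answer: BIDS (highest first):
  (empty)
ASKS (lowest first):
  #8: 3@100
  #7: 1@104

Derivation:
After op 1 [order #1] limit_buy(price=101, qty=7): fills=none; bids=[#1:7@101] asks=[-]
After op 2 [order #2] limit_sell(price=98, qty=7): fills=#1x#2:7@101; bids=[-] asks=[-]
After op 3 [order #3] market_buy(qty=7): fills=none; bids=[-] asks=[-]
After op 4 [order #4] market_sell(qty=5): fills=none; bids=[-] asks=[-]
After op 5 cancel(order #2): fills=none; bids=[-] asks=[-]
After op 6 [order #5] limit_buy(price=100, qty=3): fills=none; bids=[#5:3@100] asks=[-]
After op 7 [order #6] limit_sell(price=98, qty=2): fills=#5x#6:2@100; bids=[#5:1@100] asks=[-]
After op 8 [order #7] limit_sell(price=104, qty=1): fills=none; bids=[#5:1@100] asks=[#7:1@104]
After op 9 [order #8] limit_sell(price=100, qty=4): fills=#5x#8:1@100; bids=[-] asks=[#8:3@100 #7:1@104]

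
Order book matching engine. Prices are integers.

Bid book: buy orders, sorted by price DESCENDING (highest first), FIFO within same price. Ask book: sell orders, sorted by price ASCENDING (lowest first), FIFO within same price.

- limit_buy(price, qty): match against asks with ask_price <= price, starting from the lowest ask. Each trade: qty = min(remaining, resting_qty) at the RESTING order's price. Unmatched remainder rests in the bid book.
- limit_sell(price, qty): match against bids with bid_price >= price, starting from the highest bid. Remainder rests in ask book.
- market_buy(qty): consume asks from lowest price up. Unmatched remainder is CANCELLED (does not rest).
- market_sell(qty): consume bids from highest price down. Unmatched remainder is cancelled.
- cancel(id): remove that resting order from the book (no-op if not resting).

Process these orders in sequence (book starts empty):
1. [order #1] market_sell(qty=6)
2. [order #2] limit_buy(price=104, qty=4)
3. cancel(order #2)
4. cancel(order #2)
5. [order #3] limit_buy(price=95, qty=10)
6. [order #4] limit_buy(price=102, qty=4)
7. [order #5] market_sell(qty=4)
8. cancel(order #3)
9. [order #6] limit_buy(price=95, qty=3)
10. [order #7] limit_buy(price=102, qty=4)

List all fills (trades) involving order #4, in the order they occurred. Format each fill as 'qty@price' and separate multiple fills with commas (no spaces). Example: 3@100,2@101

After op 1 [order #1] market_sell(qty=6): fills=none; bids=[-] asks=[-]
After op 2 [order #2] limit_buy(price=104, qty=4): fills=none; bids=[#2:4@104] asks=[-]
After op 3 cancel(order #2): fills=none; bids=[-] asks=[-]
After op 4 cancel(order #2): fills=none; bids=[-] asks=[-]
After op 5 [order #3] limit_buy(price=95, qty=10): fills=none; bids=[#3:10@95] asks=[-]
After op 6 [order #4] limit_buy(price=102, qty=4): fills=none; bids=[#4:4@102 #3:10@95] asks=[-]
After op 7 [order #5] market_sell(qty=4): fills=#4x#5:4@102; bids=[#3:10@95] asks=[-]
After op 8 cancel(order #3): fills=none; bids=[-] asks=[-]
After op 9 [order #6] limit_buy(price=95, qty=3): fills=none; bids=[#6:3@95] asks=[-]
After op 10 [order #7] limit_buy(price=102, qty=4): fills=none; bids=[#7:4@102 #6:3@95] asks=[-]

Answer: 4@102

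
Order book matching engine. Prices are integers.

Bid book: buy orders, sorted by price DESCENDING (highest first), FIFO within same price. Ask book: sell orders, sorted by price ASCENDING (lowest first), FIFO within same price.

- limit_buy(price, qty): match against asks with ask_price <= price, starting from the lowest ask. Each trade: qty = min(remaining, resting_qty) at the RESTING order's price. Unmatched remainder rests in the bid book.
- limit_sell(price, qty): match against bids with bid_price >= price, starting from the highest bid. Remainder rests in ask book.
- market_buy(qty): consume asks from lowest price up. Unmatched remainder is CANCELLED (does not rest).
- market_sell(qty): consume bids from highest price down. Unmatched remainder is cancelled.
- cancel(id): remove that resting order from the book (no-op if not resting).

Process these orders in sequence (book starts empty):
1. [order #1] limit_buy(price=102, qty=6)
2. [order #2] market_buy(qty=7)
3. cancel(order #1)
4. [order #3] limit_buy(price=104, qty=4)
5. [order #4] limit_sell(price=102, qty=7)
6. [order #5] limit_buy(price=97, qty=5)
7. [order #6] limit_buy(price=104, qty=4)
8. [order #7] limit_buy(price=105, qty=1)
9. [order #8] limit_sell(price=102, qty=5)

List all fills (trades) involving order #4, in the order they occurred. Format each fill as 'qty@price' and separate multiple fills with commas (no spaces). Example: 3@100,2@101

After op 1 [order #1] limit_buy(price=102, qty=6): fills=none; bids=[#1:6@102] asks=[-]
After op 2 [order #2] market_buy(qty=7): fills=none; bids=[#1:6@102] asks=[-]
After op 3 cancel(order #1): fills=none; bids=[-] asks=[-]
After op 4 [order #3] limit_buy(price=104, qty=4): fills=none; bids=[#3:4@104] asks=[-]
After op 5 [order #4] limit_sell(price=102, qty=7): fills=#3x#4:4@104; bids=[-] asks=[#4:3@102]
After op 6 [order #5] limit_buy(price=97, qty=5): fills=none; bids=[#5:5@97] asks=[#4:3@102]
After op 7 [order #6] limit_buy(price=104, qty=4): fills=#6x#4:3@102; bids=[#6:1@104 #5:5@97] asks=[-]
After op 8 [order #7] limit_buy(price=105, qty=1): fills=none; bids=[#7:1@105 #6:1@104 #5:5@97] asks=[-]
After op 9 [order #8] limit_sell(price=102, qty=5): fills=#7x#8:1@105 #6x#8:1@104; bids=[#5:5@97] asks=[#8:3@102]

Answer: 4@104,3@102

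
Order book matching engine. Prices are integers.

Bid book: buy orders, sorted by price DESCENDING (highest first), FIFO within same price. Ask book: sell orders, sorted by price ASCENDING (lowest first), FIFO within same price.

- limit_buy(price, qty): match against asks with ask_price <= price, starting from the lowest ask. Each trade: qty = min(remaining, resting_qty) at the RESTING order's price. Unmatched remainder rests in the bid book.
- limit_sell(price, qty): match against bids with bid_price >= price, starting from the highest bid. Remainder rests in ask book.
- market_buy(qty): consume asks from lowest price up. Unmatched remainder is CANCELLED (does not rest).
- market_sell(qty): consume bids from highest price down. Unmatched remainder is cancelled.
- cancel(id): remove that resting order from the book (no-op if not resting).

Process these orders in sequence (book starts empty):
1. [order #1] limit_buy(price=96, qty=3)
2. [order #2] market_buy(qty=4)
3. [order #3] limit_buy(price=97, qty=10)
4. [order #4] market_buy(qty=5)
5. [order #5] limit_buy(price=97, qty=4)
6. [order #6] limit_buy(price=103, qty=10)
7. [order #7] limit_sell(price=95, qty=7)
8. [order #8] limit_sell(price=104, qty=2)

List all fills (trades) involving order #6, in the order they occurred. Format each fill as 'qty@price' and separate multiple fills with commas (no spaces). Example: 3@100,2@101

Answer: 7@103

Derivation:
After op 1 [order #1] limit_buy(price=96, qty=3): fills=none; bids=[#1:3@96] asks=[-]
After op 2 [order #2] market_buy(qty=4): fills=none; bids=[#1:3@96] asks=[-]
After op 3 [order #3] limit_buy(price=97, qty=10): fills=none; bids=[#3:10@97 #1:3@96] asks=[-]
After op 4 [order #4] market_buy(qty=5): fills=none; bids=[#3:10@97 #1:3@96] asks=[-]
After op 5 [order #5] limit_buy(price=97, qty=4): fills=none; bids=[#3:10@97 #5:4@97 #1:3@96] asks=[-]
After op 6 [order #6] limit_buy(price=103, qty=10): fills=none; bids=[#6:10@103 #3:10@97 #5:4@97 #1:3@96] asks=[-]
After op 7 [order #7] limit_sell(price=95, qty=7): fills=#6x#7:7@103; bids=[#6:3@103 #3:10@97 #5:4@97 #1:3@96] asks=[-]
After op 8 [order #8] limit_sell(price=104, qty=2): fills=none; bids=[#6:3@103 #3:10@97 #5:4@97 #1:3@96] asks=[#8:2@104]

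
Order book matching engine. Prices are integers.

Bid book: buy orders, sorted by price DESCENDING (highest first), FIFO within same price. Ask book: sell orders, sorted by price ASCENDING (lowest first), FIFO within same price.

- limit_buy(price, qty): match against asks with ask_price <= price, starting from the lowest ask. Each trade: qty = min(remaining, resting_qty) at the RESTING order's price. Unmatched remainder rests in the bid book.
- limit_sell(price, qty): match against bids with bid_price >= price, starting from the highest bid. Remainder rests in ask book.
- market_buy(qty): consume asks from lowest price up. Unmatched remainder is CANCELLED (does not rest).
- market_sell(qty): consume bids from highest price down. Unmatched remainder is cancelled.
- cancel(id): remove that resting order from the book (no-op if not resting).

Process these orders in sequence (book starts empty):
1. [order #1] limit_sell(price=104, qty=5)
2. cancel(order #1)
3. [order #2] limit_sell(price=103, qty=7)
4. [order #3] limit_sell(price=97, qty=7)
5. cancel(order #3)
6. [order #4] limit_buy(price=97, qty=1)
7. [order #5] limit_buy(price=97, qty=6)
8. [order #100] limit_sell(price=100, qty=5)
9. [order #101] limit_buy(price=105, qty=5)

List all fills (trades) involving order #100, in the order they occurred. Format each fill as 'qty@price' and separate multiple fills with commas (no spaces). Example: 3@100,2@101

After op 1 [order #1] limit_sell(price=104, qty=5): fills=none; bids=[-] asks=[#1:5@104]
After op 2 cancel(order #1): fills=none; bids=[-] asks=[-]
After op 3 [order #2] limit_sell(price=103, qty=7): fills=none; bids=[-] asks=[#2:7@103]
After op 4 [order #3] limit_sell(price=97, qty=7): fills=none; bids=[-] asks=[#3:7@97 #2:7@103]
After op 5 cancel(order #3): fills=none; bids=[-] asks=[#2:7@103]
After op 6 [order #4] limit_buy(price=97, qty=1): fills=none; bids=[#4:1@97] asks=[#2:7@103]
After op 7 [order #5] limit_buy(price=97, qty=6): fills=none; bids=[#4:1@97 #5:6@97] asks=[#2:7@103]
After op 8 [order #100] limit_sell(price=100, qty=5): fills=none; bids=[#4:1@97 #5:6@97] asks=[#100:5@100 #2:7@103]
After op 9 [order #101] limit_buy(price=105, qty=5): fills=#101x#100:5@100; bids=[#4:1@97 #5:6@97] asks=[#2:7@103]

Answer: 5@100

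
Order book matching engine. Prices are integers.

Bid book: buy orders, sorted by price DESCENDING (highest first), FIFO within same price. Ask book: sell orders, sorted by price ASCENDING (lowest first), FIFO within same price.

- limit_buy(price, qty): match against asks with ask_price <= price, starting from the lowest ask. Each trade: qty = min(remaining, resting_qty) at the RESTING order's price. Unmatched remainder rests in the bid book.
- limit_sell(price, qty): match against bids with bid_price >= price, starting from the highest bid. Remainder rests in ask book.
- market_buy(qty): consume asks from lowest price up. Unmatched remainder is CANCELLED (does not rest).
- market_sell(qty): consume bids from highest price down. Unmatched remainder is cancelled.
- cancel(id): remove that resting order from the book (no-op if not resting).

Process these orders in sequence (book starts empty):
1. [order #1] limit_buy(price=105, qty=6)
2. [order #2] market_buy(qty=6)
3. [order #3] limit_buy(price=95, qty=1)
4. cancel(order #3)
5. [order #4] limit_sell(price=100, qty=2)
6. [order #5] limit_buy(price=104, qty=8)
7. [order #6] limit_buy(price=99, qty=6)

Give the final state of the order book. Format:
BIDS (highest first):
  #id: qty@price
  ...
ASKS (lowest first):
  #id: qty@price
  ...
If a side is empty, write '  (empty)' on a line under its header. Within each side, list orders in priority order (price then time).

Answer: BIDS (highest first):
  #1: 4@105
  #5: 8@104
  #6: 6@99
ASKS (lowest first):
  (empty)

Derivation:
After op 1 [order #1] limit_buy(price=105, qty=6): fills=none; bids=[#1:6@105] asks=[-]
After op 2 [order #2] market_buy(qty=6): fills=none; bids=[#1:6@105] asks=[-]
After op 3 [order #3] limit_buy(price=95, qty=1): fills=none; bids=[#1:6@105 #3:1@95] asks=[-]
After op 4 cancel(order #3): fills=none; bids=[#1:6@105] asks=[-]
After op 5 [order #4] limit_sell(price=100, qty=2): fills=#1x#4:2@105; bids=[#1:4@105] asks=[-]
After op 6 [order #5] limit_buy(price=104, qty=8): fills=none; bids=[#1:4@105 #5:8@104] asks=[-]
After op 7 [order #6] limit_buy(price=99, qty=6): fills=none; bids=[#1:4@105 #5:8@104 #6:6@99] asks=[-]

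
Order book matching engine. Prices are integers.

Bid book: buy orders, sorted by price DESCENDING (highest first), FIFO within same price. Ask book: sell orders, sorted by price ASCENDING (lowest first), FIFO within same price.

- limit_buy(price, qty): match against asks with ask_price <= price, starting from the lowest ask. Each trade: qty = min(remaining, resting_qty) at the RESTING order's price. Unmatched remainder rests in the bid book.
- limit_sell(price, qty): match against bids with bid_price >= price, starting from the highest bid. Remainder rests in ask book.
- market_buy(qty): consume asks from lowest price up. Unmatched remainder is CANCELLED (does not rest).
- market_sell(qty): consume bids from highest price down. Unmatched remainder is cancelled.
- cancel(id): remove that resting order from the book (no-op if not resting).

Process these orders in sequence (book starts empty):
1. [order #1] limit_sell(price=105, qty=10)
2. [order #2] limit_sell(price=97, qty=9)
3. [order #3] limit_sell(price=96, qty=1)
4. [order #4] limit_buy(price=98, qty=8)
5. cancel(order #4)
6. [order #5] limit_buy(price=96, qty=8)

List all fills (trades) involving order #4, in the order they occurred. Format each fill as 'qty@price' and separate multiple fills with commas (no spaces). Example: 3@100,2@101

After op 1 [order #1] limit_sell(price=105, qty=10): fills=none; bids=[-] asks=[#1:10@105]
After op 2 [order #2] limit_sell(price=97, qty=9): fills=none; bids=[-] asks=[#2:9@97 #1:10@105]
After op 3 [order #3] limit_sell(price=96, qty=1): fills=none; bids=[-] asks=[#3:1@96 #2:9@97 #1:10@105]
After op 4 [order #4] limit_buy(price=98, qty=8): fills=#4x#3:1@96 #4x#2:7@97; bids=[-] asks=[#2:2@97 #1:10@105]
After op 5 cancel(order #4): fills=none; bids=[-] asks=[#2:2@97 #1:10@105]
After op 6 [order #5] limit_buy(price=96, qty=8): fills=none; bids=[#5:8@96] asks=[#2:2@97 #1:10@105]

Answer: 1@96,7@97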